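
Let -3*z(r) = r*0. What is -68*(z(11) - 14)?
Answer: 952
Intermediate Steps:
z(r) = 0 (z(r) = -r*0/3 = -⅓*0 = 0)
-68*(z(11) - 14) = -68*(0 - 14) = -68*(-14) = 952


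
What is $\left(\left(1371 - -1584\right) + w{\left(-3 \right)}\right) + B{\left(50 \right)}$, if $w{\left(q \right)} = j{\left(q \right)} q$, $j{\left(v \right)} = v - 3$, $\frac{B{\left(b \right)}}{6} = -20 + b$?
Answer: $3153$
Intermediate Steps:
$B{\left(b \right)} = -120 + 6 b$ ($B{\left(b \right)} = 6 \left(-20 + b\right) = -120 + 6 b$)
$j{\left(v \right)} = -3 + v$ ($j{\left(v \right)} = v - 3 = -3 + v$)
$w{\left(q \right)} = q \left(-3 + q\right)$ ($w{\left(q \right)} = \left(-3 + q\right) q = q \left(-3 + q\right)$)
$\left(\left(1371 - -1584\right) + w{\left(-3 \right)}\right) + B{\left(50 \right)} = \left(\left(1371 - -1584\right) - 3 \left(-3 - 3\right)\right) + \left(-120 + 6 \cdot 50\right) = \left(\left(1371 + 1584\right) - -18\right) + \left(-120 + 300\right) = \left(2955 + 18\right) + 180 = 2973 + 180 = 3153$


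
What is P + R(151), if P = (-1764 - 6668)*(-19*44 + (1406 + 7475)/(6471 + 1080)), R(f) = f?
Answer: 53154402361/7551 ≈ 7.0394e+6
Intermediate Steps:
P = 53153262160/7551 (P = -8432*(-836 + 8881/7551) = -8432*(-6303755/7551) = 53153262160/7551 ≈ 7.0392e+6)
P + R(151) = 53153262160/7551 + 151 = 53154402361/7551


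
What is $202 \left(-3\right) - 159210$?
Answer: $-159816$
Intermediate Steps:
$202 \left(-3\right) - 159210 = -606 - 159210 = -159816$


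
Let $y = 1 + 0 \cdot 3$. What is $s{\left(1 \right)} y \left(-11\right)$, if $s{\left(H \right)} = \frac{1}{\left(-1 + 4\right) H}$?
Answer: $- \frac{11}{3} \approx -3.6667$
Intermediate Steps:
$s{\left(H \right)} = \frac{1}{3 H}$
$y = 1$ ($y = 1 + 0 = 1$)
$s{\left(1 \right)} y \left(-11\right) = \frac{1}{3 \cdot 1} \cdot 1 \left(-11\right) = \frac{1}{3} \cdot 1 \cdot 1 \left(-11\right) = \frac{1}{3} \cdot 1 \left(-11\right) = \frac{1}{3} \left(-11\right) = - \frac{11}{3}$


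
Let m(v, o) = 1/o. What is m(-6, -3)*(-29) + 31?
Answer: 122/3 ≈ 40.667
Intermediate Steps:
m(-6, -3)*(-29) + 31 = -29/(-3) + 31 = -⅓*(-29) + 31 = 29/3 + 31 = 122/3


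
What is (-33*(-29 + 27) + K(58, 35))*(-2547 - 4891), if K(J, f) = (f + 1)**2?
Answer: -10130556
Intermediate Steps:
K(J, f) = (1 + f)**2
(-33*(-29 + 27) + K(58, 35))*(-2547 - 4891) = (-33*(-29 + 27) + (1 + 35)**2)*(-2547 - 4891) = (-33*(-2) + 36**2)*(-7438) = (66 + 1296)*(-7438) = 1362*(-7438) = -10130556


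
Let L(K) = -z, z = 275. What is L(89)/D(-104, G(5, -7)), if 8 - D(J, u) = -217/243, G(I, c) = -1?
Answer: -66825/2161 ≈ -30.923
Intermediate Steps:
L(K) = -275 (L(K) = -1*275 = -275)
D(J, u) = 2161/243 (D(J, u) = 8 - (-217)/243 = 8 - 1*(-217/243) = 8 + 217/243 = 2161/243)
L(89)/D(-104, G(5, -7)) = -275/2161/243 = -275*243/2161 = -66825/2161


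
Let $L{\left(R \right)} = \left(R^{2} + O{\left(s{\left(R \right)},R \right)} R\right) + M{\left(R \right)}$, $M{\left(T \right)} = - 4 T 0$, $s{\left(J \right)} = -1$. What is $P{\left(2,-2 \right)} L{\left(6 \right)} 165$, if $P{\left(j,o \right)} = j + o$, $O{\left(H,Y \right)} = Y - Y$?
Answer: $0$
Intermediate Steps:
$O{\left(H,Y \right)} = 0$
$M{\left(T \right)} = 0$
$L{\left(R \right)} = R^{2}$ ($L{\left(R \right)} = \left(R^{2} + 0 R\right) + 0 = \left(R^{2} + 0\right) + 0 = R^{2} + 0 = R^{2}$)
$P{\left(2,-2 \right)} L{\left(6 \right)} 165 = \left(2 - 2\right) 6^{2} \cdot 165 = 0 \cdot 36 \cdot 165 = 0 \cdot 5940 = 0$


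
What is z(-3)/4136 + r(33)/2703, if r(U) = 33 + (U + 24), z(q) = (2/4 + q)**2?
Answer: 518845/14906144 ≈ 0.034807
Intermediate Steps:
z(q) = (1/2 + q)**2 (z(q) = (2*(1/4) + q)**2 = (1/2 + q)**2)
r(U) = 57 + U (r(U) = 33 + (24 + U) = 57 + U)
z(-3)/4136 + r(33)/2703 = ((1 + 2*(-3))**2/4)/4136 + (57 + 33)/2703 = ((1 - 6)**2/4)*(1/4136) + 90*(1/2703) = ((1/4)*(-5)**2)*(1/4136) + 30/901 = ((1/4)*25)*(1/4136) + 30/901 = (25/4)*(1/4136) + 30/901 = 25/16544 + 30/901 = 518845/14906144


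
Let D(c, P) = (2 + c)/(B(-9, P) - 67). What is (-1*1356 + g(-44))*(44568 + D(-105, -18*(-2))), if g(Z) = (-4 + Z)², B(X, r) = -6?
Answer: 3084381516/73 ≈ 4.2252e+7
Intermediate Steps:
D(c, P) = -2/73 - c/73 (D(c, P) = (2 + c)/(-6 - 67) = (2 + c)/(-73) = (2 + c)*(-1/73) = -2/73 - c/73)
(-1*1356 + g(-44))*(44568 + D(-105, -18*(-2))) = (-1*1356 + (-4 - 44)²)*(44568 + (-2/73 - 1/73*(-105))) = (-1356 + (-48)²)*(44568 + (-2/73 + 105/73)) = (-1356 + 2304)*(44568 + 103/73) = 948*(3253567/73) = 3084381516/73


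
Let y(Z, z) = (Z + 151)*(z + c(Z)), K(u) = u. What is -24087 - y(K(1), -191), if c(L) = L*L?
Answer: 4793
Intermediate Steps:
c(L) = L**2
y(Z, z) = (151 + Z)*(z + Z**2) (y(Z, z) = (Z + 151)*(z + Z**2) = (151 + Z)*(z + Z**2))
-24087 - y(K(1), -191) = -24087 - (1**3 + 151*(-191) + 151*1**2 + 1*(-191)) = -24087 - (1 - 28841 + 151*1 - 191) = -24087 - (1 - 28841 + 151 - 191) = -24087 - 1*(-28880) = -24087 + 28880 = 4793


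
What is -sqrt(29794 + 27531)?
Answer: -5*sqrt(2293) ≈ -239.43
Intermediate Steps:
-sqrt(29794 + 27531) = -sqrt(57325) = -5*sqrt(2293)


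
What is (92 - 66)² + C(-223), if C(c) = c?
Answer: 453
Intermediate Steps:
(92 - 66)² + C(-223) = (92 - 66)² - 223 = 26² - 223 = 676 - 223 = 453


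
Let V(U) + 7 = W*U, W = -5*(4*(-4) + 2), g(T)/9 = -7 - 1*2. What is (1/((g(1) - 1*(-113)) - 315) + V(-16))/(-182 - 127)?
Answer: 106314/29149 ≈ 3.6473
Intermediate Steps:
g(T) = -81 (g(T) = 9*(-7 - 1*2) = 9*(-7 - 2) = 9*(-9) = -81)
W = 70 (W = -5*(-16 + 2) = -5*(-14) = 70)
V(U) = -7 + 70*U
(1/((g(1) - 1*(-113)) - 315) + V(-16))/(-182 - 127) = (1/((-81 - 1*(-113)) - 315) + (-7 + 70*(-16)))/(-182 - 127) = (1/((-81 + 113) - 315) + (-7 - 1120))/(-309) = (1/(32 - 315) - 1127)*(-1/309) = (1/(-283) - 1127)*(-1/309) = (-1/283 - 1127)*(-1/309) = -318942/283*(-1/309) = 106314/29149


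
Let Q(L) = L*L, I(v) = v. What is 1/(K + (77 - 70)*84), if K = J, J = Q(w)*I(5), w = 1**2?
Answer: 1/593 ≈ 0.0016863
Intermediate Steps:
w = 1
Q(L) = L**2
J = 5 (J = 1**2*5 = 1*5 = 5)
K = 5
1/(K + (77 - 70)*84) = 1/(5 + (77 - 70)*84) = 1/(5 + 7*84) = 1/(5 + 588) = 1/593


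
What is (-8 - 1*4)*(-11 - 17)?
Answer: 336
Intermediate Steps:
(-8 - 1*4)*(-11 - 17) = (-8 - 4)*(-28) = -12*(-28) = 336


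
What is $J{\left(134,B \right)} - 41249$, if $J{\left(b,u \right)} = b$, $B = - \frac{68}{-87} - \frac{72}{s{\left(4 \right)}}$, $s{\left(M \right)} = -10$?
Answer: $-41115$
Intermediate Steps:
$B = \frac{3472}{435}$ ($B = - \frac{68}{-87} - \frac{72}{-10} = \left(-68\right) \left(- \frac{1}{87}\right) - - \frac{36}{5} = \frac{68}{87} + \frac{36}{5} = \frac{3472}{435} \approx 7.9816$)
$J{\left(134,B \right)} - 41249 = 134 - 41249 = -41115$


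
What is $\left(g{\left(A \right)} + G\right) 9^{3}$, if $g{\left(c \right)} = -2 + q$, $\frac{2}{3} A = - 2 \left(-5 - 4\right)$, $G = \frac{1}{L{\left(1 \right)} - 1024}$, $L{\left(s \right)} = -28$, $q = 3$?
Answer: $\frac{766179}{1052} \approx 728.31$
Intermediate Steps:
$G = - \frac{1}{1052}$ ($G = \frac{1}{-28 - 1024} = \frac{1}{-1052} = - \frac{1}{1052} \approx -0.00095057$)
$A = 27$ ($A = \frac{3 \left(- 2 \left(-5 - 4\right)\right)}{2} = \frac{3 \left(\left(-2\right) \left(-9\right)\right)}{2} = \frac{3}{2} \cdot 18 = 27$)
$g{\left(c \right)} = 1$ ($g{\left(c \right)} = -2 + 3 = 1$)
$\left(g{\left(A \right)} + G\right) 9^{3} = \left(1 - \frac{1}{1052}\right) 9^{3} = \frac{1051}{1052} \cdot 729 = \frac{766179}{1052}$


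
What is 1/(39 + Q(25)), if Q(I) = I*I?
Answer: 1/664 ≈ 0.0015060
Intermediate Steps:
Q(I) = I²
1/(39 + Q(25)) = 1/(39 + 25²) = 1/(39 + 625) = 1/664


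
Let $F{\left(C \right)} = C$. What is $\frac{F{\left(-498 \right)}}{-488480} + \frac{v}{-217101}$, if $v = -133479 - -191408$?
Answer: $- \frac{14094520811}{53024748240} \approx -0.26581$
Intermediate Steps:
$v = 57929$ ($v = -133479 + 191408 = 57929$)
$\frac{F{\left(-498 \right)}}{-488480} + \frac{v}{-217101} = - \frac{498}{-488480} + \frac{57929}{-217101} = \left(-498\right) \left(- \frac{1}{488480}\right) + 57929 \left(- \frac{1}{217101}\right) = \frac{249}{244240} - \frac{57929}{217101} = - \frac{14094520811}{53024748240}$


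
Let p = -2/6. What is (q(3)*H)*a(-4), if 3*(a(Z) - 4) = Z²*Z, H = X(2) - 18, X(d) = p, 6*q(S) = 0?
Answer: 0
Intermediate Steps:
q(S) = 0 (q(S) = (⅙)*0 = 0)
p = -⅓ (p = -2*⅙ = -⅓ ≈ -0.33333)
X(d) = -⅓
H = -55/3 (H = -⅓ - 18 = -55/3 ≈ -18.333)
a(Z) = 4 + Z³/3 (a(Z) = 4 + (Z²*Z)/3 = 4 + Z³/3)
(q(3)*H)*a(-4) = (0*(-55/3))*(4 + (⅓)*(-4)³) = 0*(4 + (⅓)*(-64)) = 0*(4 - 64/3) = 0*(-52/3) = 0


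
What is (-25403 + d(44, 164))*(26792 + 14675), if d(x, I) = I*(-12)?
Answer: -1134993257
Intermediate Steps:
d(x, I) = -12*I
(-25403 + d(44, 164))*(26792 + 14675) = (-25403 - 12*164)*(26792 + 14675) = (-25403 - 1968)*41467 = -27371*41467 = -1134993257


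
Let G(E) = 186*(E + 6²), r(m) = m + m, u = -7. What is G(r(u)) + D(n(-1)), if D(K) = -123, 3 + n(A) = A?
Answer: 3969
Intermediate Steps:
n(A) = -3 + A
r(m) = 2*m
G(E) = 6696 + 186*E (G(E) = 186*(E + 36) = 186*(36 + E) = 6696 + 186*E)
G(r(u)) + D(n(-1)) = (6696 + 186*(2*(-7))) - 123 = (6696 + 186*(-14)) - 123 = (6696 - 2604) - 123 = 4092 - 123 = 3969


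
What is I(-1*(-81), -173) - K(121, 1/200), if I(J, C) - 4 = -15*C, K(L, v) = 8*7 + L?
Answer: 2422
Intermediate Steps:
K(L, v) = 56 + L
I(J, C) = 4 - 15*C
I(-1*(-81), -173) - K(121, 1/200) = (4 - 15*(-173)) - (56 + 121) = (4 + 2595) - 1*177 = 2599 - 177 = 2422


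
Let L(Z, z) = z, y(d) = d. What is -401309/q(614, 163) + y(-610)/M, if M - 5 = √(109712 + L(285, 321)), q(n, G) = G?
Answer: -22073351661/8965652 - 305*√110033/55004 ≈ -2463.8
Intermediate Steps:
M = 5 + √110033 (M = 5 + √(109712 + 321) = 5 + √110033 ≈ 336.71)
-401309/q(614, 163) + y(-610)/M = -401309/163 - 610/(5 + √110033)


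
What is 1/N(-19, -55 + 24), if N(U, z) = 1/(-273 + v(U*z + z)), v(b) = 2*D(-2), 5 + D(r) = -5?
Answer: -293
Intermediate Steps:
D(r) = -10 (D(r) = -5 - 5 = -10)
v(b) = -20 (v(b) = 2*(-10) = -20)
N(U, z) = -1/293 (N(U, z) = 1/(-273 - 20) = 1/(-293) = -1/293)
1/N(-19, -55 + 24) = 1/(-1/293) = -293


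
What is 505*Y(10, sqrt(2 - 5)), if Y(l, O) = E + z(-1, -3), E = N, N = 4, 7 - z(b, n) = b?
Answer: 6060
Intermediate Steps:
z(b, n) = 7 - b
E = 4
Y(l, O) = 12 (Y(l, O) = 4 + (7 - 1*(-1)) = 4 + (7 + 1) = 4 + 8 = 12)
505*Y(10, sqrt(2 - 5)) = 505*12 = 6060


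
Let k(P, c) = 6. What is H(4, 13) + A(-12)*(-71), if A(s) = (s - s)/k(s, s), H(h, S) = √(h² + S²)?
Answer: √185 ≈ 13.601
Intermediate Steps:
H(h, S) = √(S² + h²)
A(s) = 0 (A(s) = (s - s)/6 = 0*(⅙) = 0)
H(4, 13) + A(-12)*(-71) = √(13² + 4²) + 0*(-71) = √(169 + 16) + 0 = √185 + 0 = √185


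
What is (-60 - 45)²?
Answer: 11025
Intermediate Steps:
(-60 - 45)² = (-105)² = 11025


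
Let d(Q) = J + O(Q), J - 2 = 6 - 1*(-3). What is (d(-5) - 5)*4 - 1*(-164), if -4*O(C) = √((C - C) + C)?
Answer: 188 - I*√5 ≈ 188.0 - 2.2361*I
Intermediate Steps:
J = 11 (J = 2 + (6 - 1*(-3)) = 2 + (6 + 3) = 2 + 9 = 11)
O(C) = -√C/4 (O(C) = -√((C - C) + C)/4 = -√(0 + C)/4 = -√C/4)
d(Q) = 11 - √Q/4
(d(-5) - 5)*4 - 1*(-164) = ((11 - I*√5/4) - 5)*4 - 1*(-164) = ((11 - I*√5/4) - 5)*4 + 164 = (6 - I*√5/4)*4 + 164 = (24 - I*√5) + 164 = 188 - I*√5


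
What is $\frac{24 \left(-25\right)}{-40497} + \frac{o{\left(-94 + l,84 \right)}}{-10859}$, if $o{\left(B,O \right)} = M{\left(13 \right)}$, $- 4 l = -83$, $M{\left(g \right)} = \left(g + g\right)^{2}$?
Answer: $- \frac{6953524}{146585641} \approx -0.047437$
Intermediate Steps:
$M{\left(g \right)} = 4 g^{2}$ ($M{\left(g \right)} = \left(2 g\right)^{2} = 4 g^{2}$)
$l = \frac{83}{4}$ ($l = \left(- \frac{1}{4}\right) \left(-83\right) = \frac{83}{4} \approx 20.75$)
$o{\left(B,O \right)} = 676$ ($o{\left(B,O \right)} = 4 \cdot 13^{2} = 4 \cdot 169 = 676$)
$\frac{24 \left(-25\right)}{-40497} + \frac{o{\left(-94 + l,84 \right)}}{-10859} = \frac{24 \left(-25\right)}{-40497} + \frac{676}{-10859} = \left(-600\right) \left(- \frac{1}{40497}\right) + 676 \left(- \frac{1}{10859}\right) = \frac{200}{13499} - \frac{676}{10859} = - \frac{6953524}{146585641}$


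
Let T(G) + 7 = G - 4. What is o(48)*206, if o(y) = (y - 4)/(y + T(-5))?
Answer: 1133/4 ≈ 283.25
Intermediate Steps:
T(G) = -11 + G (T(G) = -7 + (G - 4) = -7 + (-4 + G) = -11 + G)
o(y) = (-4 + y)/(-16 + y) (o(y) = (y - 4)/(y + (-11 - 5)) = (-4 + y)/(y - 16) = (-4 + y)/(-16 + y))
o(48)*206 = ((-4 + 48)/(-16 + 48))*206 = (44/32)*206 = ((1/32)*44)*206 = (11/8)*206 = 1133/4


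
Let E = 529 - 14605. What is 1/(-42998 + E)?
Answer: -1/57074 ≈ -1.7521e-5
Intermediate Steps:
E = -14076
1/(-42998 + E) = 1/(-42998 - 14076) = 1/(-57074) = -1/57074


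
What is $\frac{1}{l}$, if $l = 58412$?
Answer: $\frac{1}{58412} \approx 1.712 \cdot 10^{-5}$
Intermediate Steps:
$\frac{1}{l} = \frac{1}{58412}$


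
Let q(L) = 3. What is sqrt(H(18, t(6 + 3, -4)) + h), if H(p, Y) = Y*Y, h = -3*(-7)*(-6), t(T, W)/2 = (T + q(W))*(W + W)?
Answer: 3*sqrt(4082) ≈ 191.67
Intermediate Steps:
t(T, W) = 4*W*(3 + T) (t(T, W) = 2*((T + 3)*(W + W)) = 2*((3 + T)*(2*W)) = 2*(2*W*(3 + T)) = 4*W*(3 + T))
h = -126 (h = 21*(-6) = -126)
H(p, Y) = Y**2
sqrt(H(18, t(6 + 3, -4)) + h) = sqrt((4*(-4)*(3 + (6 + 3)))**2 - 126) = sqrt((4*(-4)*(3 + 9))**2 - 126) = sqrt((4*(-4)*12)**2 - 126) = sqrt((-192)**2 - 126) = sqrt(36864 - 126) = sqrt(36738) = 3*sqrt(4082)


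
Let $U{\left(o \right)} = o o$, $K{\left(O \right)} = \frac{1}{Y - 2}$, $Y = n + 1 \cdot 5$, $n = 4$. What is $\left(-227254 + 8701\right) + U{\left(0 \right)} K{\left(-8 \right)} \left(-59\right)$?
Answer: $-218553$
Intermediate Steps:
$Y = 9$ ($Y = 4 + 1 \cdot 5 = 4 + 5 = 9$)
$K{\left(O \right)} = \frac{1}{7}$ ($K{\left(O \right)} = \frac{1}{9 - 2} = \frac{1}{7}$)
$U{\left(o \right)} = o^{2}$
$\left(-227254 + 8701\right) + U{\left(0 \right)} K{\left(-8 \right)} \left(-59\right) = \left(-227254 + 8701\right) + 0^{2} \cdot \frac{1}{7} \left(-59\right) = -218553 + 0 \cdot \frac{1}{7} \left(-59\right) = -218553 + 0 \left(-59\right) = -218553 + 0 = -218553$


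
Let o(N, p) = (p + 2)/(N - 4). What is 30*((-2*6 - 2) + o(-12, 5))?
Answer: -3465/8 ≈ -433.13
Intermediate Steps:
o(N, p) = (2 + p)/(-4 + N)
30*((-2*6 - 2) + o(-12, 5)) = 30*((-2*6 - 2) + (2 + 5)/(-4 - 12)) = 30*((-12 - 2) + 7/(-16)) = 30*(-14 - 1/16*7) = 30*(-14 - 7/16) = 30*(-231/16) = -3465/8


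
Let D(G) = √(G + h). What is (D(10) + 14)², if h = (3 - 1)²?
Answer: (14 + √14)² ≈ 314.77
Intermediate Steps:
h = 4 (h = 2² = 4)
D(G) = √(4 + G) (D(G) = √(G + 4) = √(4 + G))
(D(10) + 14)² = (√(4 + 10) + 14)² = (√14 + 14)² = (14 + √14)²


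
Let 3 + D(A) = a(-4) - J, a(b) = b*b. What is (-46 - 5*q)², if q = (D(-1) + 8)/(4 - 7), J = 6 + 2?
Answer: 5329/9 ≈ 592.11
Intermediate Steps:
a(b) = b²
J = 8
D(A) = 5 (D(A) = -3 + ((-4)² - 1*8) = -3 + (16 - 8) = -3 + 8 = 5)
q = -13/3 (q = (5 + 8)/(4 - 7) = 13/(-3) = 13*(-⅓) = -13/3 ≈ -4.3333)
(-46 - 5*q)² = (-46 - 5*(-13/3))² = (-46 + 65/3)² = (-73/3)² = 5329/9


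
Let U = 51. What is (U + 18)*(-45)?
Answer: -3105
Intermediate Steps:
(U + 18)*(-45) = (51 + 18)*(-45) = 69*(-45) = -3105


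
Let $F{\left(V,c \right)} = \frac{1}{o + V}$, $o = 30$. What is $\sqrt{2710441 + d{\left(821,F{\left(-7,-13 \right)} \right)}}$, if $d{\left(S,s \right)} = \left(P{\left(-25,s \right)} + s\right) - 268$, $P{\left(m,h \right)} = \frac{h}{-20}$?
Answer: $\frac{\sqrt{143368153885}}{230} \approx 1646.3$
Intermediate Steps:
$P{\left(m,h \right)} = - \frac{h}{20}$ ($P{\left(m,h \right)} = h \left(- \frac{1}{20}\right) = - \frac{h}{20}$)
$F{\left(V,c \right)} = \frac{1}{30 + V}$
$d{\left(S,s \right)} = -268 + \frac{19 s}{20}$ ($d{\left(S,s \right)} = \left(- \frac{s}{20} + s\right) - 268 = \frac{19 s}{20} - 268 = -268 + \frac{19 s}{20}$)
$\sqrt{2710441 + d{\left(821,F{\left(-7,-13 \right)} \right)}} = \sqrt{2710441 - \left(268 - \frac{19}{20 \left(30 - 7\right)}\right)} = \sqrt{2710441 - \left(268 - \frac{19}{20 \cdot 23}\right)} = \sqrt{2710441 + \left(-268 + \frac{19}{20} \cdot \frac{1}{23}\right)} = \sqrt{2710441 + \left(-268 + \frac{19}{460}\right)} = \sqrt{2710441 - \frac{123261}{460}} = \sqrt{\frac{1246679599}{460}} = \frac{\sqrt{143368153885}}{230}$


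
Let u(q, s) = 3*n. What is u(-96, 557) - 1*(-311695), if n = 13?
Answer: 311734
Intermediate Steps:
u(q, s) = 39 (u(q, s) = 3*13 = 39)
u(-96, 557) - 1*(-311695) = 39 - 1*(-311695) = 39 + 311695 = 311734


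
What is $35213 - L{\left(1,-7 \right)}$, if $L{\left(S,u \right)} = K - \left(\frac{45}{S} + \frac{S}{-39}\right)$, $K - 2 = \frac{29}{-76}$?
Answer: $\frac{104499839}{2964} \approx 35256.0$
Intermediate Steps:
$K = \frac{123}{76}$ ($K = 2 + \frac{29}{-76} = 2 + 29 \left(- \frac{1}{76}\right) = 2 - \frac{29}{76} = \frac{123}{76} \approx 1.6184$)
$L{\left(S,u \right)} = \frac{123}{76} - \frac{45}{S} + \frac{S}{39}$ ($L{\left(S,u \right)} = \frac{123}{76} - \left(\frac{45}{S} + \frac{S}{-39}\right) = \frac{123}{76} - \left(\frac{45}{S} + S \left(- \frac{1}{39}\right)\right) = \frac{123}{76} - \left(\frac{45}{S} - \frac{S}{39}\right) = \frac{123}{76} + \left(- \frac{45}{S} + \frac{S}{39}\right) = \frac{123}{76} - \frac{45}{S} + \frac{S}{39}$)
$35213 - L{\left(1,-7 \right)} = 35213 - \left(\frac{123}{76} - \frac{45}{1} + \frac{1}{39} \cdot 1\right) = 35213 - \left(\frac{123}{76} - 45 + \frac{1}{39}\right) = 35213 - - \frac{128507}{2964} = 35213 + \frac{128507}{2964} = \frac{104499839}{2964}$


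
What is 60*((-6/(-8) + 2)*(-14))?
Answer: -2310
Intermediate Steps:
60*((-6/(-8) + 2)*(-14)) = 60*((-6*(-1/8) + 2)*(-14)) = 60*((3/4 + 2)*(-14)) = 60*((11/4)*(-14)) = 60*(-77/2) = -2310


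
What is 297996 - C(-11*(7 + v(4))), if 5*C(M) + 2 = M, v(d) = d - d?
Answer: 1490059/5 ≈ 2.9801e+5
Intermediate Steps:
v(d) = 0
C(M) = -⅖ + M/5
297996 - C(-11*(7 + v(4))) = 297996 - (-⅖ + (-11*(7 + 0))/5) = 297996 - (-⅖ + (-11*7)/5) = 297996 - (-⅖ + (⅕)*(-77)) = 297996 - (-⅖ - 77/5) = 297996 - 1*(-79/5) = 297996 + 79/5 = 1490059/5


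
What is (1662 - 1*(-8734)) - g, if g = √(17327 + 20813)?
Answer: 10396 - 2*√9535 ≈ 10201.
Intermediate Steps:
g = 2*√9535 (g = √38140 = 2*√9535 ≈ 195.29)
(1662 - 1*(-8734)) - g = (1662 - 1*(-8734)) - 2*√9535 = (1662 + 8734) - 2*√9535 = 10396 - 2*√9535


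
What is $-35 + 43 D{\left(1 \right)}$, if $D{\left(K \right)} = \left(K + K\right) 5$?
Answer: $395$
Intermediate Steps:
$D{\left(K \right)} = 10 K$ ($D{\left(K \right)} = 2 K 5 = 10 K$)
$-35 + 43 D{\left(1 \right)} = -35 + 43 \cdot 10 \cdot 1 = -35 + 43 \cdot 10 = -35 + 430 = 395$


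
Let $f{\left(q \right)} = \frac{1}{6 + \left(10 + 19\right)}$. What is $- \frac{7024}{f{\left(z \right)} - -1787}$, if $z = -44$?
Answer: $- \frac{122920}{31273} \approx -3.9305$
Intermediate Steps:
$f{\left(q \right)} = \frac{1}{35}$ ($f{\left(q \right)} = \frac{1}{6 + 29} = \frac{1}{35}$)
$- \frac{7024}{f{\left(z \right)} - -1787} = - \frac{7024}{\frac{1}{35} - -1787} = - \frac{7024}{\frac{1}{35} + 1787} = - \frac{7024}{\frac{62546}{35}} = \left(-7024\right) \frac{35}{62546} = - \frac{122920}{31273}$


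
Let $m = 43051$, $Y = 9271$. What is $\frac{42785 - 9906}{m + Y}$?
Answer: $\frac{32879}{52322} \approx 0.6284$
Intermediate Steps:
$\frac{42785 - 9906}{m + Y} = \frac{42785 - 9906}{43051 + 9271} = \frac{32879}{52322}$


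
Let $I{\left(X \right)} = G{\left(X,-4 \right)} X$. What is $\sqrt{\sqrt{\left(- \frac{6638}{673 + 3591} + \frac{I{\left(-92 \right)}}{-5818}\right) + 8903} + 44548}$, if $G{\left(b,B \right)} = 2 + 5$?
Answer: $\frac{\sqrt{428380864429427728 + 3100994 \sqrt{85598800623706409}}}{3100994} \approx 211.29$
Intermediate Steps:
$G{\left(b,B \right)} = 7$
$I{\left(X \right)} = 7 X$
$\sqrt{\sqrt{\left(- \frac{6638}{673 + 3591} + \frac{I{\left(-92 \right)}}{-5818}\right) + 8903} + 44548} = \sqrt{\sqrt{\left(- \frac{6638}{673 + 3591} + \frac{7 \left(-92\right)}{-5818}\right) + 8903} + 44548} = \sqrt{\sqrt{\left(- \frac{6638}{4264} - - \frac{322}{2909}\right) + 8903} + 44548} = \sqrt{\sqrt{\left(\left(-6638\right) \frac{1}{4264} + \frac{322}{2909}\right) + 8903} + 44548} = \sqrt{\sqrt{\left(- \frac{3319}{2132} + \frac{322}{2909}\right) + 8903} + 44548} = \sqrt{\sqrt{- \frac{8968467}{6201988} + 8903} + 44548} = \sqrt{\sqrt{\frac{55207330697}{6201988}} + 44548} = \sqrt{\frac{\sqrt{85598800623706409}}{3100994} + 44548} = \sqrt{44548 + \frac{\sqrt{85598800623706409}}{3100994}}$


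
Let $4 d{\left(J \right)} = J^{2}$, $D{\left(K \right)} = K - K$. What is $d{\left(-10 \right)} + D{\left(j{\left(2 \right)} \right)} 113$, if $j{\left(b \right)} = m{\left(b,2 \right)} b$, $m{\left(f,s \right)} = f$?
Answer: $25$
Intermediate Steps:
$j{\left(b \right)} = b^{2}$ ($j{\left(b \right)} = b b = b^{2}$)
$D{\left(K \right)} = 0$
$d{\left(J \right)} = \frac{J^{2}}{4}$
$d{\left(-10 \right)} + D{\left(j{\left(2 \right)} \right)} 113 = \frac{\left(-10\right)^{2}}{4} + 0 \cdot 113 = \frac{1}{4} \cdot 100 + 0 = 25 + 0 = 25$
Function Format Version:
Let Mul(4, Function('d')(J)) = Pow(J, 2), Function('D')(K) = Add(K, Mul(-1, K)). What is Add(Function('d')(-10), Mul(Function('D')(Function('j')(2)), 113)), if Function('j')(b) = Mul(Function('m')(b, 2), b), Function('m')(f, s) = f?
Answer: 25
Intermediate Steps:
Function('j')(b) = Pow(b, 2) (Function('j')(b) = Mul(b, b) = Pow(b, 2))
Function('D')(K) = 0
Function('d')(J) = Mul(Rational(1, 4), Pow(J, 2))
Add(Function('d')(-10), Mul(Function('D')(Function('j')(2)), 113)) = Add(Mul(Rational(1, 4), Pow(-10, 2)), Mul(0, 113)) = Add(Mul(Rational(1, 4), 100), 0) = Add(25, 0) = 25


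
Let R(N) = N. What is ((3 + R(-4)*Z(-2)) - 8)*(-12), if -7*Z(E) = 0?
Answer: 60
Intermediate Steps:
Z(E) = 0 (Z(E) = -1/7*0 = 0)
((3 + R(-4)*Z(-2)) - 8)*(-12) = ((3 - 4*0) - 8)*(-12) = ((3 + 0) - 8)*(-12) = (3 - 8)*(-12) = -5*(-12) = 60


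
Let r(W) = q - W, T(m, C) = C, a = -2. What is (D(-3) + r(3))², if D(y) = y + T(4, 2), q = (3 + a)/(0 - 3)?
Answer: 169/9 ≈ 18.778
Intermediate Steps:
q = -⅓ (q = (3 - 2)/(0 - 3) = 1/(-3) = 1*(-⅓) = -⅓ ≈ -0.33333)
D(y) = 2 + y (D(y) = y + 2 = 2 + y)
r(W) = -⅓ - W
(D(-3) + r(3))² = ((2 - 3) + (-⅓ - 1*3))² = (-1 + (-⅓ - 3))² = (-1 - 10/3)² = (-13/3)² = 169/9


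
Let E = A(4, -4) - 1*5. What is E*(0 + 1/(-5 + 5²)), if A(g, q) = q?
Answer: -9/20 ≈ -0.45000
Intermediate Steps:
E = -9 (E = -4 - 1*5 = -4 - 5 = -9)
E*(0 + 1/(-5 + 5²)) = -9*(0 + 1/(-5 + 5²)) = -9*(0 + 1/(-5 + 25)) = -9*(0 + 1/20) = -9*1/20 = -9/20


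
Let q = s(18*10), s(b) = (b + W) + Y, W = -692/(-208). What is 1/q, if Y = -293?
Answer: -52/5703 ≈ -0.0091180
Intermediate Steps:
W = 173/52 (W = -692*(-1/208) = 173/52 ≈ 3.3269)
s(b) = -15063/52 + b (s(b) = (b + 173/52) - 293 = (173/52 + b) - 293 = -15063/52 + b)
q = -5703/52 (q = -15063/52 + 18*10 = -15063/52 + 180 = -5703/52 ≈ -109.67)
1/q = 1/(-5703/52) = -52/5703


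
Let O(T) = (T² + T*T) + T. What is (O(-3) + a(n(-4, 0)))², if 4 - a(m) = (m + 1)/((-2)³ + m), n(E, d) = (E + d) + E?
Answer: 88209/256 ≈ 344.57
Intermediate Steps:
n(E, d) = d + 2*E
O(T) = T + 2*T² (O(T) = (T² + T²) + T = 2*T² + T = T + 2*T²)
a(m) = 4 - (1 + m)/(-8 + m) (a(m) = 4 - (m + 1)/((-2)³ + m) = 4 - (1 + m)/(-8 + m))
(O(-3) + a(n(-4, 0)))² = (-3*(1 + 2*(-3)) + 3*(-11 + (0 + 2*(-4)))/(-8 + (0 + 2*(-4))))² = (-3*(1 - 6) + 3*(-11 + (0 - 8))/(-8 + (0 - 8)))² = (-3*(-5) + 3*(-11 - 8)/(-8 - 8))² = (15 + 3*(-19)/(-16))² = (15 + 3*(-1/16)*(-19))² = (15 + 57/16)² = (297/16)² = 88209/256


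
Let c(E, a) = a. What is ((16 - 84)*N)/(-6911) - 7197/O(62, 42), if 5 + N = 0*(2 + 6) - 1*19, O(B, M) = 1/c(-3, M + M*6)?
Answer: -14623110930/6911 ≈ -2.1159e+6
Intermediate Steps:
O(B, M) = 1/(7*M) (O(B, M) = 1/(M + M*6) = 1/(M + 6*M) = 1/(7*M))
N = -24 (N = -5 + (0*(2 + 6) - 1*19) = -5 + (0*8 - 19) = -5 + (0 - 19) = -5 - 19 = -24)
((16 - 84)*N)/(-6911) - 7197/O(62, 42) = ((16 - 84)*(-24))/(-6911) - 7197/((1/7)/42) = -68*(-24)*(-1/6911) - 7197/((1/7)*(1/42)) = 1632*(-1/6911) - 7197/1/294 = -1632/6911 - 7197*294 = -1632/6911 - 2115918 = -14623110930/6911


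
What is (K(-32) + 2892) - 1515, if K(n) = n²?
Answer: 2401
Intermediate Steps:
(K(-32) + 2892) - 1515 = ((-32)² + 2892) - 1515 = (1024 + 2892) - 1515 = 3916 - 1515 = 2401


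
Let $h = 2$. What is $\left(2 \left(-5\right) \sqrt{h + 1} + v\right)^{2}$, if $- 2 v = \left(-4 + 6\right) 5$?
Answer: $325 + 100 \sqrt{3} \approx 498.21$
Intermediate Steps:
$v = -5$ ($v = - \frac{\left(-4 + 6\right) 5}{2} = - \frac{2 \cdot 5}{2} = \left(- \frac{1}{2}\right) 10 = -5$)
$\left(2 \left(-5\right) \sqrt{h + 1} + v\right)^{2} = \left(2 \left(-5\right) \sqrt{2 + 1} - 5\right)^{2} = \left(- 10 \sqrt{3} - 5\right)^{2} = \left(-5 - 10 \sqrt{3}\right)^{2}$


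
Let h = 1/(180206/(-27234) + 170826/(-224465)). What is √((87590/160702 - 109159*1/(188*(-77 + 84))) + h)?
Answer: 3*I*√737018823863537650596735413380079/8964651574753462 ≈ 9.0851*I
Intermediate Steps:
h = -3056539905/22551107537 (h = 1/(180206*(-1/27234) + 170826*(-1/224465)) = 1/(-90103/13617 - 170826/224465) = 1/(-22551107537/3056539905) = -3056539905/22551107537 ≈ -0.13554)
√((87590/160702 - 109159*1/(188*(-77 + 84))) + h) = √((87590/160702 - 109159*1/(188*(-77 + 84))) - 3056539905/22551107537) = √((87590*(1/160702) - 109159/(7*188)) - 3056539905/22551107537) = √((2305/4229 - 109159/1316) - 3056539905/22551107537) = √(-458600031/5565364 - 3056539905/22551107537) = √(-1479849910386340581/17929303149506924) = 3*I*√737018823863537650596735413380079/8964651574753462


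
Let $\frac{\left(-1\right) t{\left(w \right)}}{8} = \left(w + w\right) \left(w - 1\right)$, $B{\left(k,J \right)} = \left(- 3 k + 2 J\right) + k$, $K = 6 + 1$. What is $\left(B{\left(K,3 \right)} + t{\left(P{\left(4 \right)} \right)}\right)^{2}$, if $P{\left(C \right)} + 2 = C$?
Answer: $1600$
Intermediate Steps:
$P{\left(C \right)} = -2 + C$
$K = 7$
$B{\left(k,J \right)} = - 2 k + 2 J$
$t{\left(w \right)} = - 16 w \left(-1 + w\right)$ ($t{\left(w \right)} = - 8 \left(w + w\right) \left(w - 1\right) = - 8 \cdot 2 w \left(-1 + w\right) = - 16 w \left(-1 + w\right)$)
$\left(B{\left(K,3 \right)} + t{\left(P{\left(4 \right)} \right)}\right)^{2} = \left(\left(\left(-2\right) 7 + 2 \cdot 3\right) + 16 \left(-2 + 4\right) \left(1 - \left(-2 + 4\right)\right)\right)^{2} = \left(\left(-14 + 6\right) + 16 \cdot 2 \left(1 - 2\right)\right)^{2} = \left(-8 + 16 \cdot 2 \left(1 - 2\right)\right)^{2} = \left(-8 + 16 \cdot 2 \left(-1\right)\right)^{2} = \left(-8 - 32\right)^{2} = \left(-40\right)^{2} = 1600$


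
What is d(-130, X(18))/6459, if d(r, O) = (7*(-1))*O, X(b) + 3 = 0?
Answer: 7/2153 ≈ 0.0032513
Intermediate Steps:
X(b) = -3 (X(b) = -3 + 0 = -3)
d(r, O) = -7*O
d(-130, X(18))/6459 = -7*(-3)/6459 = 21*(1/6459) = 7/2153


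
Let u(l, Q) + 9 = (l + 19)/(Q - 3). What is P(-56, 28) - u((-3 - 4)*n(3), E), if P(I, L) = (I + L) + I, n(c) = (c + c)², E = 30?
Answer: -1792/27 ≈ -66.370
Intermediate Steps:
n(c) = 4*c² (n(c) = (2*c)² = 4*c²)
u(l, Q) = -9 + (19 + l)/(-3 + Q) (u(l, Q) = -9 + (l + 19)/(Q - 3) = -9 + (19 + l)/(-3 + Q))
P(I, L) = L + 2*I
P(-56, 28) - u((-3 - 4)*n(3), E) = (28 + 2*(-56)) - (46 + (-3 - 4)*(4*3²) - 9*30)/(-3 + 30) = (28 - 112) - (46 - 28*9 - 270)/27 = -84 - (46 - 7*36 - 270)/27 = -84 - (46 - 252 - 270)/27 = -84 - (-476)/27 = -84 - 1*(-476/27) = -84 + 476/27 = -1792/27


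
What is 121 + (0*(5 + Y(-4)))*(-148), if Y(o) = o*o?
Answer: 121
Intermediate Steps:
Y(o) = o²
121 + (0*(5 + Y(-4)))*(-148) = 121 + (0*(5 + (-4)²))*(-148) = 121 + (0*(5 + 16))*(-148) = 121 + (0*21)*(-148) = 121 + 0*(-148) = 121 + 0 = 121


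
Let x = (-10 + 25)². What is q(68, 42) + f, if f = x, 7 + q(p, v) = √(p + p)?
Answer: 218 + 2*√34 ≈ 229.66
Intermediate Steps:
x = 225 (x = 15² = 225)
q(p, v) = -7 + √2*√p (q(p, v) = -7 + √(p + p) = -7 + √(2*p) = -7 + √2*√p)
f = 225
q(68, 42) + f = (-7 + √2*√68) + 225 = (-7 + √2*(2*√17)) + 225 = (-7 + 2*√34) + 225 = 218 + 2*√34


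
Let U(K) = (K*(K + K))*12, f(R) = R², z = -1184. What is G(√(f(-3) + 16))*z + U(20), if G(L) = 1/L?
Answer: 46816/5 ≈ 9363.2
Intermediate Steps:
U(K) = 24*K² (U(K) = (K*(2*K))*12 = (2*K²)*12 = 24*K²)
G(√(f(-3) + 16))*z + U(20) = -1184/√((-3)² + 16) + 24*20² = -1184/√(9 + 16) + 24*400 = -1184/√25 + 9600 = -1184/5 + 9600 = 46816/5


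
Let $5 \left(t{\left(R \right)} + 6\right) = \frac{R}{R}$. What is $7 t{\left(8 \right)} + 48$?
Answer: $\frac{37}{5} \approx 7.4$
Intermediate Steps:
$t{\left(R \right)} = - \frac{29}{5}$ ($t{\left(R \right)} = -6 + \frac{R \frac{1}{R}}{5} = -6 + \frac{1}{5} \cdot 1 = -6 + \frac{1}{5} = - \frac{29}{5}$)
$7 t{\left(8 \right)} + 48 = 7 \left(- \frac{29}{5}\right) + 48 = - \frac{203}{5} + 48 = \frac{37}{5}$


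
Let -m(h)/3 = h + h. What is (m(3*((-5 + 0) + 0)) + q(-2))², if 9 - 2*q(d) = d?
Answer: 36481/4 ≈ 9120.3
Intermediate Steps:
q(d) = 9/2 - d/2
m(h) = -6*h (m(h) = -3*(h + h) = -6*h)
(m(3*((-5 + 0) + 0)) + q(-2))² = (-18*((-5 + 0) + 0) + (9/2 - ½*(-2)))² = (-18*(-5 + 0) + (9/2 + 1))² = (-18*(-5) + 11/2)² = (-6*(-15) + 11/2)² = (90 + 11/2)² = (191/2)² = 36481/4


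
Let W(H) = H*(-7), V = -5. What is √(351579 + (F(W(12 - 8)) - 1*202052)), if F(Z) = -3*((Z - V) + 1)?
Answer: √149593 ≈ 386.77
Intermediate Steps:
W(H) = -7*H
F(Z) = -18 - 3*Z (F(Z) = -3*((Z - 1*(-5)) + 1) = -3*((Z + 5) + 1) = -3*((5 + Z) + 1) = -3*(6 + Z) = -18 - 3*Z)
√(351579 + (F(W(12 - 8)) - 1*202052)) = √(351579 + ((-18 - (-21)*(12 - 8)) - 1*202052)) = √(351579 + ((-18 - (-21)*4) - 202052)) = √(351579 + ((-18 - 3*(-28)) - 202052)) = √(351579 + ((-18 + 84) - 202052)) = √(351579 + (66 - 202052)) = √(351579 - 201986) = √149593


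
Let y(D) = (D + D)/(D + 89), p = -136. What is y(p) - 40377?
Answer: -1897447/47 ≈ -40371.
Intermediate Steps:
y(D) = 2*D/(89 + D) (y(D) = (2*D)/(89 + D) = 2*D/(89 + D))
y(p) - 40377 = 2*(-136)/(89 - 136) - 40377 = 2*(-136)/(-47) - 40377 = 2*(-136)*(-1/47) - 40377 = 272/47 - 40377 = -1897447/47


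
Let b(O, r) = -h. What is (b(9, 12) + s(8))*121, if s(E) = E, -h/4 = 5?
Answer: 3388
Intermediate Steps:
h = -20 (h = -4*5 = -20)
b(O, r) = 20 (b(O, r) = -1*(-20) = 20)
(b(9, 12) + s(8))*121 = (20 + 8)*121 = 28*121 = 3388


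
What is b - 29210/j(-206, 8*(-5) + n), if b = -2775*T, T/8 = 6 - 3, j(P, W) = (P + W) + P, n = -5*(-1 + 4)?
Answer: -31072990/467 ≈ -66538.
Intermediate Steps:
n = -15 (n = -5*3 = -15)
j(P, W) = W + 2*P
T = 24 (T = 8*(6 - 3) = 8*3 = 24)
b = -66600 (b = -2775*24 = -66600)
b - 29210/j(-206, 8*(-5) + n) = -66600 - 29210/((8*(-5) - 15) + 2*(-206)) = -66600 - 29210/((-40 - 15) - 412) = -66600 - 29210/(-55 - 412) = -66600 - 29210/(-467) = -66600 - 29210*(-1/467) = -66600 + 29210/467 = -31072990/467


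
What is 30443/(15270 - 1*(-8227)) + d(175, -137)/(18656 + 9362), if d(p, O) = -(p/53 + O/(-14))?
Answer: 632662185341/488487497932 ≈ 1.2951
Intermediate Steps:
d(p, O) = -p/53 + O/14 (d(p, O) = -(p*(1/53) + O*(-1/14)) = -(p/53 - O/14) = -(-O/14 + p/53) = -p/53 + O/14)
30443/(15270 - 1*(-8227)) + d(175, -137)/(18656 + 9362) = 30443/(15270 - 1*(-8227)) + (-1/53*175 + (1/14)*(-137))/(18656 + 9362) = 30443/(15270 + 8227) + (-175/53 - 137/14)/28018 = 30443/23497 - 9711/742*1/28018 = 30443*(1/23497) - 9711/20789356 = 30443/23497 - 9711/20789356 = 632662185341/488487497932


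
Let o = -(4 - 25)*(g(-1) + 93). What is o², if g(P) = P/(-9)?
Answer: 34409956/9 ≈ 3.8233e+6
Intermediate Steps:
g(P) = -P/9 (g(P) = P*(-⅑) = -P/9)
o = 5866/3 (o = -(4 - 25)*(-⅑*(-1) + 93) = -(-21)*(⅑ + 93) = -(-21)*838/9 = -1*(-5866/3) = 5866/3 ≈ 1955.3)
o² = (5866/3)² = 34409956/9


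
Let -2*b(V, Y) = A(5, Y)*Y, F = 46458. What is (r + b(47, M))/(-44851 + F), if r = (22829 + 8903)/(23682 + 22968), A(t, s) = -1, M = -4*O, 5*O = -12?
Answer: 127826/37483275 ≈ 0.0034102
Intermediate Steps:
O = -12/5 (O = (⅕)*(-12) = -12/5 ≈ -2.4000)
M = 48/5 (M = -4*(-12/5) = 48/5 ≈ 9.6000)
b(V, Y) = Y/2 (b(V, Y) = -(-1)*Y/2 = Y/2)
r = 15866/23325 (r = 31732/46650 = 31732*(1/46650) = 15866/23325 ≈ 0.68021)
(r + b(47, M))/(-44851 + F) = (15866/23325 + (½)*(48/5))/(-44851 + 46458) = (15866/23325 + 24/5)/1607 = (127826/23325)*(1/1607) = 127826/37483275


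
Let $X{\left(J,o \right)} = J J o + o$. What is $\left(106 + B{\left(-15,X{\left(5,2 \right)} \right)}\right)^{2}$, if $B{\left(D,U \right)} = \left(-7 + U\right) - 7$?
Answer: $20736$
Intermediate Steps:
$X{\left(J,o \right)} = o + o J^{2}$ ($X{\left(J,o \right)} = J^{2} o + o = o J^{2} + o = o + o J^{2}$)
$B{\left(D,U \right)} = -14 + U$
$\left(106 + B{\left(-15,X{\left(5,2 \right)} \right)}\right)^{2} = \left(106 - \left(14 - 2 \left(1 + 5^{2}\right)\right)\right)^{2} = \left(106 - \left(14 - 2 \left(1 + 25\right)\right)\right)^{2} = \left(106 + \left(-14 + 2 \cdot 26\right)\right)^{2} = \left(106 + \left(-14 + 52\right)\right)^{2} = \left(106 + 38\right)^{2} = 144^{2} = 20736$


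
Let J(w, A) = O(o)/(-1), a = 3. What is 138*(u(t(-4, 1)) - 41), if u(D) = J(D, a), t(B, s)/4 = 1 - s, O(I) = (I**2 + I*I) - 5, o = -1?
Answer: -5244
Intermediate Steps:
O(I) = -5 + 2*I**2 (O(I) = (I**2 + I**2) - 5 = 2*I**2 - 5 = -5 + 2*I**2)
t(B, s) = 4 - 4*s (t(B, s) = 4*(1 - s) = 4 - 4*s)
J(w, A) = 3 (J(w, A) = (-5 + 2*(-1)**2)/(-1) = (-5 + 2*1)*(-1) = (-5 + 2)*(-1) = -3*(-1) = 3)
u(D) = 3
138*(u(t(-4, 1)) - 41) = 138*(3 - 41) = 138*(-38) = -5244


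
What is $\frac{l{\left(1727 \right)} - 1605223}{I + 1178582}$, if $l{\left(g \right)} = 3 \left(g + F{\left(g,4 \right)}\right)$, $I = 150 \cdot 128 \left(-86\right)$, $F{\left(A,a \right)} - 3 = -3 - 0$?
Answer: $\frac{800021}{236309} \approx 3.3855$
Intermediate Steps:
$F{\left(A,a \right)} = 0$ ($F{\left(A,a \right)} = 3 - 3 = 0$)
$I = -1651200$ ($I = 19200 \left(-86\right) = -1651200$)
$l{\left(g \right)} = 3 g$ ($l{\left(g \right)} = 3 \left(g + 0\right) = 3 g$)
$\frac{l{\left(1727 \right)} - 1605223}{I + 1178582} = \frac{3 \cdot 1727 - 1605223}{-1651200 + 1178582} = \frac{5181 - 1605223}{-472618} = \left(-1600042\right) \left(- \frac{1}{472618}\right) = \frac{800021}{236309}$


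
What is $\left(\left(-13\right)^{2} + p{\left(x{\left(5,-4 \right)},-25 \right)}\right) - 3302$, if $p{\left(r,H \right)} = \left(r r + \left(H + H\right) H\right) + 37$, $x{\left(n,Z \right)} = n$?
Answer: $-1821$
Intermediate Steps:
$p{\left(r,H \right)} = 37 + r^{2} + 2 H^{2}$ ($p{\left(r,H \right)} = \left(r^{2} + 2 H H\right) + 37 = \left(r^{2} + 2 H^{2}\right) + 37 = 37 + r^{2} + 2 H^{2}$)
$\left(\left(-13\right)^{2} + p{\left(x{\left(5,-4 \right)},-25 \right)}\right) - 3302 = \left(\left(-13\right)^{2} + \left(37 + 5^{2} + 2 \left(-25\right)^{2}\right)\right) - 3302 = \left(169 + \left(37 + 25 + 2 \cdot 625\right)\right) - 3302 = \left(169 + \left(37 + 25 + 1250\right)\right) - 3302 = \left(169 + 1312\right) - 3302 = 1481 - 3302 = -1821$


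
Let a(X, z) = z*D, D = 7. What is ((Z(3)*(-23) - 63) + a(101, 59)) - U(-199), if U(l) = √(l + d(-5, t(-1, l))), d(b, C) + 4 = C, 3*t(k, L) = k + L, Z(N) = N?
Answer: 281 - I*√2427/3 ≈ 281.0 - 16.422*I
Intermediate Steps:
t(k, L) = L/3 + k/3 (t(k, L) = (k + L)/3 = (L + k)/3 = L/3 + k/3)
d(b, C) = -4 + C
U(l) = √(-13/3 + 4*l/3) (U(l) = √(l + (-4 + (l/3 + (⅓)*(-1)))) = √(l + (-4 + (l/3 - ⅓))) = √(l + (-4 + (-⅓ + l/3))) = √(l + (-13/3 + l/3)) = √(-13/3 + 4*l/3))
a(X, z) = 7*z (a(X, z) = z*7 = 7*z)
((Z(3)*(-23) - 63) + a(101, 59)) - U(-199) = ((3*(-23) - 63) + 7*59) - √(-39 + 12*(-199))/3 = ((-69 - 63) + 413) - √(-39 - 2388)/3 = (-132 + 413) - √(-2427)/3 = 281 - I*√2427/3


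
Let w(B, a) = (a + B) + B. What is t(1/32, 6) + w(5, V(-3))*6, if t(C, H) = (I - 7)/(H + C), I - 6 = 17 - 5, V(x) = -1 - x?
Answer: 14248/193 ≈ 73.824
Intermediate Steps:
w(B, a) = a + 2*B (w(B, a) = (B + a) + B = a + 2*B)
I = 18 (I = 6 + (17 - 5) = 6 + 12 = 18)
t(C, H) = 11/(C + H) (t(C, H) = (18 - 7)/(H + C) = 11/(C + H))
t(1/32, 6) + w(5, V(-3))*6 = 11/(1/32 + 6) + ((-1 - 1*(-3)) + 2*5)*6 = 11/(1/32 + 6) + ((-1 + 3) + 10)*6 = 11/(193/32) + (2 + 10)*6 = 11*(32/193) + 12*6 = 352/193 + 72 = 14248/193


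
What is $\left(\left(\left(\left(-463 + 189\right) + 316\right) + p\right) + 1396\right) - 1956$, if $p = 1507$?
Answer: $989$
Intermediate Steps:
$\left(\left(\left(\left(-463 + 189\right) + 316\right) + p\right) + 1396\right) - 1956 = \left(\left(\left(\left(-463 + 189\right) + 316\right) + 1507\right) + 1396\right) - 1956 = \left(\left(\left(-274 + 316\right) + 1507\right) + 1396\right) - 1956 = \left(\left(42 + 1507\right) + 1396\right) - 1956 = \left(1549 + 1396\right) - 1956 = 2945 - 1956 = 989$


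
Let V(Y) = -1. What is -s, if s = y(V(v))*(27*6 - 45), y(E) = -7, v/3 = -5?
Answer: 819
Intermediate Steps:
v = -15 (v = 3*(-5) = -15)
s = -819 (s = -7*(27*6 - 45) = -7*(162 - 45) = -7*117 = -819)
-s = -1*(-819) = 819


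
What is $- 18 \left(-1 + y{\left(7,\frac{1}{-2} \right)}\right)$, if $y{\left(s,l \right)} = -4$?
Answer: $90$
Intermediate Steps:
$- 18 \left(-1 + y{\left(7,\frac{1}{-2} \right)}\right) = - 18 \left(-1 - 4\right) = \left(-18\right) \left(-5\right) = 90$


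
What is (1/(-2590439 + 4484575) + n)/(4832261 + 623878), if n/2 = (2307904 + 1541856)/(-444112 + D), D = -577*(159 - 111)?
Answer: -18989502009/6348931840522024 ≈ -2.9910e-6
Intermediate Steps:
D = -27696 (D = -577*48 = -27696)
n = -120305/7372 (n = 2*((2307904 + 1541856)/(-444112 - 27696)) = 2*(3849760/(-471808)) = 2*(3849760*(-1/471808)) = 2*(-120305/14744) = -120305/7372 ≈ -16.319)
(1/(-2590439 + 4484575) + n)/(4832261 + 623878) = (1/(-2590439 + 4484575) - 120305/7372)/(4832261 + 623878) = (1/1894136 - 120305/7372)/5456139 = (1/1894136 - 120305/7372)*(1/5456139) = -56968506027/3490892648*1/5456139 = -18989502009/6348931840522024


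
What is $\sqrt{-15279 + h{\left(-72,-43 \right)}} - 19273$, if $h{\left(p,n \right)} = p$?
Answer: $-19273 + i \sqrt{15351} \approx -19273.0 + 123.9 i$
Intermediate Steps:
$\sqrt{-15279 + h{\left(-72,-43 \right)}} - 19273 = \sqrt{-15279 - 72} - 19273 = \sqrt{-15351} - 19273 = i \sqrt{15351} - 19273 = -19273 + i \sqrt{15351}$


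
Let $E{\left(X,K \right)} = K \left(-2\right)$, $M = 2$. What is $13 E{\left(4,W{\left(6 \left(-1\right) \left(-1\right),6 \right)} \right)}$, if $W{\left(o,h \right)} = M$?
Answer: $-52$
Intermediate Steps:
$W{\left(o,h \right)} = 2$
$E{\left(X,K \right)} = - 2 K$
$13 E{\left(4,W{\left(6 \left(-1\right) \left(-1\right),6 \right)} \right)} = 13 \left(\left(-2\right) 2\right) = 13 \left(-4\right) = -52$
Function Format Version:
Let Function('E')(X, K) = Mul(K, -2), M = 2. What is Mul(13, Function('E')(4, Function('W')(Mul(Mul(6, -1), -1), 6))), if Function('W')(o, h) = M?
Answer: -52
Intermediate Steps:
Function('W')(o, h) = 2
Function('E')(X, K) = Mul(-2, K)
Mul(13, Function('E')(4, Function('W')(Mul(Mul(6, -1), -1), 6))) = Mul(13, Mul(-2, 2)) = Mul(13, -4) = -52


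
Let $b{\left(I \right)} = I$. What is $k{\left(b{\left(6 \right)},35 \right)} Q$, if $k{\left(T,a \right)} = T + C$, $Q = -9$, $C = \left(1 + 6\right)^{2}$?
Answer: $-495$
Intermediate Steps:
$C = 49$ ($C = 7^{2} = 49$)
$k{\left(T,a \right)} = 49 + T$ ($k{\left(T,a \right)} = T + 49 = 49 + T$)
$k{\left(b{\left(6 \right)},35 \right)} Q = \left(49 + 6\right) \left(-9\right) = 55 \left(-9\right) = -495$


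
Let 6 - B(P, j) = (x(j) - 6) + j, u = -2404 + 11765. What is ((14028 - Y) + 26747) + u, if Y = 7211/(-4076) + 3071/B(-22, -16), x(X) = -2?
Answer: 3059164507/61140 ≈ 50035.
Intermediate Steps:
u = 9361
B(P, j) = 14 - j (B(P, j) = 6 - ((-2 - 6) + j) = 6 - (-8 + j) = 6 + (8 - j) = 14 - j)
Y = 6150533/61140 (Y = 7211/(-4076) + 3071/(14 - 1*(-16)) = 7211*(-1/4076) + 3071/(14 + 16) = -7211/4076 + 3071/30 = 6150533/61140 ≈ 100.60)
((14028 - Y) + 26747) + u = ((14028 - 1*6150533/61140) + 26747) + 9361 = ((14028 - 6150533/61140) + 26747) + 9361 = (851521387/61140 + 26747) + 9361 = 2486832967/61140 + 9361 = 3059164507/61140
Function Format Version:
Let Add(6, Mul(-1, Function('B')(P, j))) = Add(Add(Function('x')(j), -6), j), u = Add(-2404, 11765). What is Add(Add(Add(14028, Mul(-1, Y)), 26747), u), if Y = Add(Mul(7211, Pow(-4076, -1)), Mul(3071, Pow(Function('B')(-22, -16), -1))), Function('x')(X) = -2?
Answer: Rational(3059164507, 61140) ≈ 50035.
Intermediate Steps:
u = 9361
Function('B')(P, j) = Add(14, Mul(-1, j)) (Function('B')(P, j) = Add(6, Mul(-1, Add(Add(-2, -6), j))) = Add(6, Mul(-1, Add(-8, j))) = Add(6, Add(8, Mul(-1, j))) = Add(14, Mul(-1, j)))
Y = Rational(6150533, 61140) (Y = Add(Mul(7211, Pow(-4076, -1)), Mul(3071, Pow(Add(14, Mul(-1, -16)), -1))) = Add(Mul(7211, Rational(-1, 4076)), Mul(3071, Pow(Add(14, 16), -1))) = Add(Rational(-7211, 4076), Mul(3071, Pow(30, -1))) = Add(Rational(-7211, 4076), Mul(3071, Rational(1, 30))) = Add(Rational(-7211, 4076), Rational(3071, 30)) = Rational(6150533, 61140) ≈ 100.60)
Add(Add(Add(14028, Mul(-1, Y)), 26747), u) = Add(Add(Add(14028, Mul(-1, Rational(6150533, 61140))), 26747), 9361) = Add(Add(Add(14028, Rational(-6150533, 61140)), 26747), 9361) = Add(Add(Rational(851521387, 61140), 26747), 9361) = Add(Rational(2486832967, 61140), 9361) = Rational(3059164507, 61140)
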